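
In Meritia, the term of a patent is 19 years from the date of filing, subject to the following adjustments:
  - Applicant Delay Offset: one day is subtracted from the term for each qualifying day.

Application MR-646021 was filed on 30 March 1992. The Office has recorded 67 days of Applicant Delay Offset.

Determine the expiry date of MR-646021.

January 22, 2011

Base term: filing date + 19 years → 30 March 2011.
Applicant Delay Offset: −67 days → 22 January 2011.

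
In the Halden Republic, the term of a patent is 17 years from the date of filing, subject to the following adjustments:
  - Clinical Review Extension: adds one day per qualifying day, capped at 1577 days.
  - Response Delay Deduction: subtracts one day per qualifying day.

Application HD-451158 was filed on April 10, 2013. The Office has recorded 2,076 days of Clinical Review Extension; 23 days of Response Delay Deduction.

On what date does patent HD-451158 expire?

Base term: filing date + 17 years → 10 April 2030.
Clinical Review Extension: 2076 days claimed exceeds the 1577-day cap, so +1577 days → 4 August 2034.
Response Delay Deduction: −23 days → 12 July 2034.

2034-07-12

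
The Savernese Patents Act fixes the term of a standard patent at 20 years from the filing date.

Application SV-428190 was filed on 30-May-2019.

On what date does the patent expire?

Filing date + 20 years → 30 May 2039.

May 30, 2039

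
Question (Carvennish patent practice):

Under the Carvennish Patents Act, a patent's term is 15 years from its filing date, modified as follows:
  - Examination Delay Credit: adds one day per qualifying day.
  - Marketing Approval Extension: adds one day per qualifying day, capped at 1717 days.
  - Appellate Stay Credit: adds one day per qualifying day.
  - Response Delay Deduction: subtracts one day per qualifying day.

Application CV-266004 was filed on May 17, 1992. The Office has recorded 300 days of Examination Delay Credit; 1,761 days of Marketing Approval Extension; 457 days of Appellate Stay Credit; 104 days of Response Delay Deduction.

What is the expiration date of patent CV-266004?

Base term: filing date + 15 years → 17 May 2007.
Examination Delay Credit: +300 days → 12 March 2008.
Marketing Approval Extension: 1761 days claimed exceeds the 1717-day cap, so +1717 days → 23 November 2012.
Appellate Stay Credit: +457 days → 23 February 2014.
Response Delay Deduction: −104 days → 11 November 2013.

November 11, 2013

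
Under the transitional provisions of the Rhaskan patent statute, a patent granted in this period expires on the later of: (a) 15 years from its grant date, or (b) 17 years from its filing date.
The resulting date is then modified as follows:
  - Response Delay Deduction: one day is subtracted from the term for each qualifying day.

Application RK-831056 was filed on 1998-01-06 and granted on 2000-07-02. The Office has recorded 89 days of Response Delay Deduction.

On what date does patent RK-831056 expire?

(a) grant + 15 years → 2 July 2015.
(b) filing + 17 years → 6 January 2015.
Later of the two: 2 July 2015.
Response Delay Deduction: −89 days → 4 April 2015.

2015-04-04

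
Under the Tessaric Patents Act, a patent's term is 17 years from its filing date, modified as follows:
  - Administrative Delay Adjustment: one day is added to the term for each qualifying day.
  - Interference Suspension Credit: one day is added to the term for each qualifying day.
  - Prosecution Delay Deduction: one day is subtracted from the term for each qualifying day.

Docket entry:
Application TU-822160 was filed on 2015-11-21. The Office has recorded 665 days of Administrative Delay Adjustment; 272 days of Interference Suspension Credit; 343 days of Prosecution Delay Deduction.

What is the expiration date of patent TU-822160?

Base term: filing date + 17 years → 21 November 2032.
Administrative Delay Adjustment: +665 days → 17 September 2034.
Interference Suspension Credit: +272 days → 16 June 2035.
Prosecution Delay Deduction: −343 days → 8 July 2034.

2034-07-08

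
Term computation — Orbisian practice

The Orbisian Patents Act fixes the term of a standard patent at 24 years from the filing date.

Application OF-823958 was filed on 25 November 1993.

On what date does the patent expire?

Filing date + 24 years → 25 November 2017.

2017-11-25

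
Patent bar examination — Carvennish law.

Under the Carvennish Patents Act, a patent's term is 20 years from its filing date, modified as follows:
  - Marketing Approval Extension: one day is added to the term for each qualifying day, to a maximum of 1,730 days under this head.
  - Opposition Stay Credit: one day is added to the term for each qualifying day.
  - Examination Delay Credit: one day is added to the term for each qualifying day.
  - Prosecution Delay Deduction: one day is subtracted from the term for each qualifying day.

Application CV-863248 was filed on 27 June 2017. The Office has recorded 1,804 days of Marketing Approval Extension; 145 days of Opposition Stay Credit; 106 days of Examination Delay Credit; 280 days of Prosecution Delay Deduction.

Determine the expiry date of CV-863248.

2042-02-22

Base term: filing date + 20 years → 27 June 2037.
Marketing Approval Extension: 1804 days claimed exceeds the 1730-day cap, so +1730 days → 23 March 2042.
Opposition Stay Credit: +145 days → 15 August 2042.
Examination Delay Credit: +106 days → 29 November 2042.
Prosecution Delay Deduction: −280 days → 22 February 2042.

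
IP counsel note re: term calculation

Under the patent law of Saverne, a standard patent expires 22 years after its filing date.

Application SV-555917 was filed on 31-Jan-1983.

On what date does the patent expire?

Filing date + 22 years → 31 January 2005.

2005-01-31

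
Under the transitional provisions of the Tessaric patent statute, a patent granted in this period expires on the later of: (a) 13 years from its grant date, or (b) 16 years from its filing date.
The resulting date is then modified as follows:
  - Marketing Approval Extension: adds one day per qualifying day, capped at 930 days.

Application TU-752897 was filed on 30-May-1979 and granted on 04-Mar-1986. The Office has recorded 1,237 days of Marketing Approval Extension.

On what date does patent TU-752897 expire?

September 19, 2001

(a) grant + 13 years → 4 March 1999.
(b) filing + 16 years → 30 May 1995.
Later of the two: 4 March 1999.
Marketing Approval Extension: 1237 days claimed exceeds the 930-day cap, so +930 days → 19 September 2001.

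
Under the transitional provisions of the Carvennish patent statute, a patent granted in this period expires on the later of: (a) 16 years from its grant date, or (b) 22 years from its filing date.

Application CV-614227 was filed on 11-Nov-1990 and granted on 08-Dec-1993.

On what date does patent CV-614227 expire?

(a) grant + 16 years → 8 December 2009.
(b) filing + 22 years → 11 November 2012.
Later of the two: 11 November 2012.

November 11, 2012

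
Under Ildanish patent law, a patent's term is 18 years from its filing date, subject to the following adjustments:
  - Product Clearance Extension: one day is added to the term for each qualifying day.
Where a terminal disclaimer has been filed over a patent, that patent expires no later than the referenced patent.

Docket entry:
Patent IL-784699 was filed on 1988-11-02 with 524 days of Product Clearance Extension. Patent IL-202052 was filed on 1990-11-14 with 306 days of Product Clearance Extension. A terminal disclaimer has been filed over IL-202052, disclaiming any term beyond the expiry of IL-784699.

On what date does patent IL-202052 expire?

Natural term of IL-202052:
  Base: filing + 18 years → 14 November 2008.
  Product Clearance Extension: +306 days → 16 September 2009.
Expiry of referenced patent IL-784699:
  Base: filing + 18 years → 2 November 2006.
  Product Clearance Extension: +524 days → 9 April 2008.
Terminal disclaimer: IL-202052 expires on the earlier of 16 September 2009 and 9 April 2008.

2008-04-09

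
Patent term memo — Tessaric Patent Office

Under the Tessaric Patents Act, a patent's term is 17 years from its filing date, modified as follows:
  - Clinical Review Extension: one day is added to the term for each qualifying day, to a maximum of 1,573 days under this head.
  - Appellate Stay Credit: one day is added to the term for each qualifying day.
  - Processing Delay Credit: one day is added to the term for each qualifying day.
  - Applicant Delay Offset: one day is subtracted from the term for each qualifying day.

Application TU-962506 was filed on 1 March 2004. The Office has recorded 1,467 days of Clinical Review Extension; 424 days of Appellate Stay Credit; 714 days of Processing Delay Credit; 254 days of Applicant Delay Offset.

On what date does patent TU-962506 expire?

August 8, 2027

Base term: filing date + 17 years → 1 March 2021.
Clinical Review Extension: 1467 days (within the 1573-day cap) → +1467 days → 7 March 2025.
Appellate Stay Credit: +424 days → 5 May 2026.
Processing Delay Credit: +714 days → 18 April 2028.
Applicant Delay Offset: −254 days → 8 August 2027.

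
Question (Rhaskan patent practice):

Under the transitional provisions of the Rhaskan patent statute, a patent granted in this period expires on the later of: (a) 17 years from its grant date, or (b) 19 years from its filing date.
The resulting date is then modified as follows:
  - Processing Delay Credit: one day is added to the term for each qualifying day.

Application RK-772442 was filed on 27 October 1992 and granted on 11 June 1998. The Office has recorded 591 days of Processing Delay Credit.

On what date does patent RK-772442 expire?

January 22, 2017

(a) grant + 17 years → 11 June 2015.
(b) filing + 19 years → 27 October 2011.
Later of the two: 11 June 2015.
Processing Delay Credit: +591 days → 22 January 2017.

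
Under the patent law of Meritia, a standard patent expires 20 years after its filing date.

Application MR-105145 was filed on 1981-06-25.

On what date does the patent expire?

June 25, 2001

Filing date + 20 years → 25 June 2001.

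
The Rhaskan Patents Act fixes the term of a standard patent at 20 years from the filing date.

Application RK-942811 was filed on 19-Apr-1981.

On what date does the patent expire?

Filing date + 20 years → 19 April 2001.

April 19, 2001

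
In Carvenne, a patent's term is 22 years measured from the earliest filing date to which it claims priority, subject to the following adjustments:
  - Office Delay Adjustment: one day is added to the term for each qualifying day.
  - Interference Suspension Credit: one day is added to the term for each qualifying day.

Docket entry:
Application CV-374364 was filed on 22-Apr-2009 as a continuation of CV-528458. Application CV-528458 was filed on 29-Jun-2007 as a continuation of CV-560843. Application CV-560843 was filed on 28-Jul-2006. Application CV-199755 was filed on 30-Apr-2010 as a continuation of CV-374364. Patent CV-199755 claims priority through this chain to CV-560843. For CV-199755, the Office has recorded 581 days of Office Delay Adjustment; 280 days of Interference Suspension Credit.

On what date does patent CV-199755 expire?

Earliest priority filing: 28 July 2006.
Base term: 28 July 2006 + 22 years → 28 July 2028.
Office Delay Adjustment: +581 days → 1 March 2030.
Interference Suspension Credit: +280 days → 6 December 2030.

December 6, 2030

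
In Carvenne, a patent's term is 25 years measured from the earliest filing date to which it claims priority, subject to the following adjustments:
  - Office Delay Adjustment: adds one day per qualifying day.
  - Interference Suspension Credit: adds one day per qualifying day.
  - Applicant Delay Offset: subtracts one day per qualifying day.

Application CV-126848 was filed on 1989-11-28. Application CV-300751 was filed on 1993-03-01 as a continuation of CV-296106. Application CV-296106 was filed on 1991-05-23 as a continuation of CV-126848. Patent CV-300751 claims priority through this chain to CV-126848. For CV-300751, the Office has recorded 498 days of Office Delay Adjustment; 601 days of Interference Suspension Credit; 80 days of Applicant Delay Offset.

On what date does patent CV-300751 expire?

Earliest priority filing: 28 November 1989.
Base term: 28 November 1989 + 25 years → 28 November 2014.
Office Delay Adjustment: +498 days → 9 April 2016.
Interference Suspension Credit: +601 days → 1 December 2017.
Applicant Delay Offset: −80 days → 12 September 2017.

September 12, 2017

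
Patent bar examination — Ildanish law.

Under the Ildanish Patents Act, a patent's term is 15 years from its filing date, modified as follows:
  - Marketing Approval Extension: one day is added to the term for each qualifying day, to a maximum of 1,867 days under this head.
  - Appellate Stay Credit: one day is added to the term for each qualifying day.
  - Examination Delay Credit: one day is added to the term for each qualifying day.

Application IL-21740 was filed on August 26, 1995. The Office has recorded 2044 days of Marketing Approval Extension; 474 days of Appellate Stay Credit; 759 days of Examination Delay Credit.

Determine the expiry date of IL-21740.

Base term: filing date + 15 years → 26 August 2010.
Marketing Approval Extension: 2044 days claimed exceeds the 1867-day cap, so +1867 days → 6 October 2015.
Appellate Stay Credit: +474 days → 22 January 2017.
Examination Delay Credit: +759 days → 20 February 2019.

February 20, 2019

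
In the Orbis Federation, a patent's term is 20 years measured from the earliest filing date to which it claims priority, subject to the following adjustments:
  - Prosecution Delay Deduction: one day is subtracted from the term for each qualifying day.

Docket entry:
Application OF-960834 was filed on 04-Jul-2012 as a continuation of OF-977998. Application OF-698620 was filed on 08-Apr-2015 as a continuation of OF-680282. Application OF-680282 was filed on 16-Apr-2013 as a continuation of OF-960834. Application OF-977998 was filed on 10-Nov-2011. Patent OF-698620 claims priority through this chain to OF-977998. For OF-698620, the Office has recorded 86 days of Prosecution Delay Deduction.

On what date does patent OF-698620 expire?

Earliest priority filing: 10 November 2011.
Base term: 10 November 2011 + 20 years → 10 November 2031.
Prosecution Delay Deduction: −86 days → 16 August 2031.

August 16, 2031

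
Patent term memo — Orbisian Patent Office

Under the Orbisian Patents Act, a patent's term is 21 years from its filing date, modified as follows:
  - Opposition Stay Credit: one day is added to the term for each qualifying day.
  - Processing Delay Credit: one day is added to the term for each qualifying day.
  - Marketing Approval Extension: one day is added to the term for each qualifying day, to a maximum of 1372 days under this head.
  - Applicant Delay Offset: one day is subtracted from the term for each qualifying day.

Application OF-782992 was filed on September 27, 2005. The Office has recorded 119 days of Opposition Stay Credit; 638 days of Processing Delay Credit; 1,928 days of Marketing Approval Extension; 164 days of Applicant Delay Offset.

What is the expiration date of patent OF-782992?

2032-02-13

Base term: filing date + 21 years → 27 September 2026.
Opposition Stay Credit: +119 days → 24 January 2027.
Processing Delay Credit: +638 days → 23 October 2028.
Marketing Approval Extension: 1928 days claimed exceeds the 1372-day cap, so +1372 days → 26 July 2032.
Applicant Delay Offset: −164 days → 13 February 2032.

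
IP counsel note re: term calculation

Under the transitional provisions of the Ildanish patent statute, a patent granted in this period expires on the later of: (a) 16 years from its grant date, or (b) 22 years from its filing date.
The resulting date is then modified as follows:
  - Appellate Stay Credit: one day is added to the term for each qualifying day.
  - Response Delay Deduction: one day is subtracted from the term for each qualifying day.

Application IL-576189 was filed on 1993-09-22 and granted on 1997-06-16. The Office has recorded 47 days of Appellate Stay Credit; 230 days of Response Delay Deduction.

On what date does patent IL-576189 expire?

(a) grant + 16 years → 16 June 2013.
(b) filing + 22 years → 22 September 2015.
Later of the two: 22 September 2015.
Appellate Stay Credit: +47 days → 8 November 2015.
Response Delay Deduction: −230 days → 23 March 2015.

March 23, 2015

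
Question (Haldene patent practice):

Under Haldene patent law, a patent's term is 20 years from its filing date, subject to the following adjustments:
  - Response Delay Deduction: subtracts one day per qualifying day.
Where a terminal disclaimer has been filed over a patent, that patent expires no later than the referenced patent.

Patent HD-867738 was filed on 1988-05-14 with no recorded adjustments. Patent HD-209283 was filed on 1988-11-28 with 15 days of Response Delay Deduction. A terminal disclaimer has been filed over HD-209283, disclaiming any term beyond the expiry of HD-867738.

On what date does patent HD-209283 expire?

Natural term of HD-209283:
  Base: filing + 20 years → 28 November 2008.
  Response Delay Deduction: −15 days → 13 November 2008.
Expiry of referenced patent HD-867738:
  Base: filing + 20 years → 14 May 2008.
Terminal disclaimer: HD-209283 expires on the earlier of 13 November 2008 and 14 May 2008.

May 14, 2008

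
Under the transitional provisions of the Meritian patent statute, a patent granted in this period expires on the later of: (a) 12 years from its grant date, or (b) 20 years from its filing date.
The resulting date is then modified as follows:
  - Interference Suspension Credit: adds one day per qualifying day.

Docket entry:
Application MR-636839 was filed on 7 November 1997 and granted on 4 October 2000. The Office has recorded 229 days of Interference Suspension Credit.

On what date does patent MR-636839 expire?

(a) grant + 12 years → 4 October 2012.
(b) filing + 20 years → 7 November 2017.
Later of the two: 7 November 2017.
Interference Suspension Credit: +229 days → 24 June 2018.

2018-06-24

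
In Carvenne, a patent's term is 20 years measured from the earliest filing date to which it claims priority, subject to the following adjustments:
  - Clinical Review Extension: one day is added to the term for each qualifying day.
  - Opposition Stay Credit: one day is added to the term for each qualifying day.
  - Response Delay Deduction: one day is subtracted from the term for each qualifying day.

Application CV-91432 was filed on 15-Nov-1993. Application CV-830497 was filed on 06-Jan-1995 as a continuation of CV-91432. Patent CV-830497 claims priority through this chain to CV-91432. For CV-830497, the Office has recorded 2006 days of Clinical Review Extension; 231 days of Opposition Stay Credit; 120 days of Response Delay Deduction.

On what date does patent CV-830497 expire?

2019-09-02

Earliest priority filing: 15 November 1993.
Base term: 15 November 1993 + 20 years → 15 November 2013.
Clinical Review Extension: +2006 days → 14 May 2019.
Opposition Stay Credit: +231 days → 31 December 2019.
Response Delay Deduction: −120 days → 2 September 2019.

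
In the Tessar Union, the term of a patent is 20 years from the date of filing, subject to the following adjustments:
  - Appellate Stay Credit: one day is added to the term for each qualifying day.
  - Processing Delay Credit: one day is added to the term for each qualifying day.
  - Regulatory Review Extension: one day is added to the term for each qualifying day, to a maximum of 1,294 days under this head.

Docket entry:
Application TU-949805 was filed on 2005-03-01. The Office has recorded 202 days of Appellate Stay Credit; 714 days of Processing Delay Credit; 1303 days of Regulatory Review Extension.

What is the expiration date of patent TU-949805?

March 20, 2031

Base term: filing date + 20 years → 1 March 2025.
Appellate Stay Credit: +202 days → 19 September 2025.
Processing Delay Credit: +714 days → 3 September 2027.
Regulatory Review Extension: 1303 days claimed exceeds the 1294-day cap, so +1294 days → 20 March 2031.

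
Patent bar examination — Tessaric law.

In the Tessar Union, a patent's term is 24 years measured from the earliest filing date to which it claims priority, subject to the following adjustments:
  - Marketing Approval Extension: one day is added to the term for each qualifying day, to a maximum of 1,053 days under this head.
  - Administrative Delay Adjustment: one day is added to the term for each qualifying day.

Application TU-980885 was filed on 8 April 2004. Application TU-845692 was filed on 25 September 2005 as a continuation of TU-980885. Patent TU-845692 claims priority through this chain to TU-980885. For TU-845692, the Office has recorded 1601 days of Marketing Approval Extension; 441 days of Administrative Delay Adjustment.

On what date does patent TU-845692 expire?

Earliest priority filing: 8 April 2004.
Base term: 8 April 2004 + 24 years → 8 April 2028.
Marketing Approval Extension: 1601 days claimed exceeds the 1053-day cap, so +1053 days → 25 February 2031.
Administrative Delay Adjustment: +441 days → 11 May 2032.

2032-05-11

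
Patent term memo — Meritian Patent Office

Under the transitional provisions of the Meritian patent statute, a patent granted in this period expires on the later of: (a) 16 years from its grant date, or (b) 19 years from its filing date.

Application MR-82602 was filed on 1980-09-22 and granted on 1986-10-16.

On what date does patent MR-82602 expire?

October 16, 2002

(a) grant + 16 years → 16 October 2002.
(b) filing + 19 years → 22 September 1999.
Later of the two: 16 October 2002.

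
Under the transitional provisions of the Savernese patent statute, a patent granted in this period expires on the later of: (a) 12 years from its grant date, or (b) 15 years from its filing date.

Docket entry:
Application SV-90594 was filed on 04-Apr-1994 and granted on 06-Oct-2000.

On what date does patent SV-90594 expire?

2012-10-06

(a) grant + 12 years → 6 October 2012.
(b) filing + 15 years → 4 April 2009.
Later of the two: 6 October 2012.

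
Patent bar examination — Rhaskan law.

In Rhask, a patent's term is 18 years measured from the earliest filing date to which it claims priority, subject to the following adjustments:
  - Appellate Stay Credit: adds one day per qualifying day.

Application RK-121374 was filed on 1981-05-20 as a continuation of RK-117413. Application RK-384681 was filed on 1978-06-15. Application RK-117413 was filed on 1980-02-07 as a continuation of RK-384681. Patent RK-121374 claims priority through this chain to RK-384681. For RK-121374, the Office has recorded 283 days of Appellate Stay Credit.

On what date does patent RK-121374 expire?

March 25, 1997

Earliest priority filing: 15 June 1978.
Base term: 15 June 1978 + 18 years → 15 June 1996.
Appellate Stay Credit: +283 days → 25 March 1997.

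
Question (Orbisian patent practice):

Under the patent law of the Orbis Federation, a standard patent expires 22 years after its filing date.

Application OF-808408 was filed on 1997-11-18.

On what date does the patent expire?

Filing date + 22 years → 18 November 2019.

November 18, 2019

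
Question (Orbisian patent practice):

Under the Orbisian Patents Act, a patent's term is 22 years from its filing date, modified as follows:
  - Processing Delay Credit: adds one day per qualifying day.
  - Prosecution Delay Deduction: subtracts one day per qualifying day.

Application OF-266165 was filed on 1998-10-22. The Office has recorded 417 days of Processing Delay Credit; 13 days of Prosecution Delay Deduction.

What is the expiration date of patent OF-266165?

Base term: filing date + 22 years → 22 October 2020.
Processing Delay Credit: +417 days → 13 December 2021.
Prosecution Delay Deduction: −13 days → 30 November 2021.

November 30, 2021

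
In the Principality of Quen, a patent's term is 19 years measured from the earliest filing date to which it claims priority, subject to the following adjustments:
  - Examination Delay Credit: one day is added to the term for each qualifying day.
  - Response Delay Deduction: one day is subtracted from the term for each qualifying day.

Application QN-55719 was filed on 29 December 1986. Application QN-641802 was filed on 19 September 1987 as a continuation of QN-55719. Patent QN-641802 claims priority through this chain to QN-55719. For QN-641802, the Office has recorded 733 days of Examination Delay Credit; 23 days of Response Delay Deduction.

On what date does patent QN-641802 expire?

Earliest priority filing: 29 December 1986.
Base term: 29 December 1986 + 19 years → 29 December 2005.
Examination Delay Credit: +733 days → 1 January 2008.
Response Delay Deduction: −23 days → 9 December 2007.

December 9, 2007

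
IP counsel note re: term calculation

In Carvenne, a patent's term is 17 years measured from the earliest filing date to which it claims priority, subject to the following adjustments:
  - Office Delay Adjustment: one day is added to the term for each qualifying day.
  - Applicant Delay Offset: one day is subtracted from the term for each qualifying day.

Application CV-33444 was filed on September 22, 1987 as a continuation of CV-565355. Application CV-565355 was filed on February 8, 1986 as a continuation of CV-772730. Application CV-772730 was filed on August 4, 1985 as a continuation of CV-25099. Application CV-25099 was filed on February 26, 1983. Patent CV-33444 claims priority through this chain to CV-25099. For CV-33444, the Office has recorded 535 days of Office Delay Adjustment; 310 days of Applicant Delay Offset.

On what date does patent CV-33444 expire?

Earliest priority filing: 26 February 1983.
Base term: 26 February 1983 + 17 years → 26 February 2000.
Office Delay Adjustment: +535 days → 14 August 2001.
Applicant Delay Offset: −310 days → 8 October 2000.

October 8, 2000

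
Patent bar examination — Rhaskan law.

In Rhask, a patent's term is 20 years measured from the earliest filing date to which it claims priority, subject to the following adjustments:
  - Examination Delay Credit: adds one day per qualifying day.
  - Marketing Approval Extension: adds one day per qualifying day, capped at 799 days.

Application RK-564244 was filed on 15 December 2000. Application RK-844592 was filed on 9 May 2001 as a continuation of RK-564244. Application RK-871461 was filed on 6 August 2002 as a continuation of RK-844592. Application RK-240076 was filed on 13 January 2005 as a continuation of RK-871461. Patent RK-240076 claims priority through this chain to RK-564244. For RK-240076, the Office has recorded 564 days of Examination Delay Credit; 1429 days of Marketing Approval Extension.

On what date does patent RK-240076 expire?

Earliest priority filing: 15 December 2000.
Base term: 15 December 2000 + 20 years → 15 December 2020.
Examination Delay Credit: +564 days → 2 July 2022.
Marketing Approval Extension: 1429 days claimed exceeds the 799-day cap, so +799 days → 8 September 2024.

September 8, 2024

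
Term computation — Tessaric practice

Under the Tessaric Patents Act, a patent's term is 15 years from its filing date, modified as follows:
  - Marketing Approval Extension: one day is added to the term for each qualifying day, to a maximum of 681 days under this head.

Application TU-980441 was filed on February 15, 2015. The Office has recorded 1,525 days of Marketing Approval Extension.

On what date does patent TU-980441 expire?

Base term: filing date + 15 years → 15 February 2030.
Marketing Approval Extension: 1525 days claimed exceeds the 681-day cap, so +681 days → 28 December 2031.

2031-12-28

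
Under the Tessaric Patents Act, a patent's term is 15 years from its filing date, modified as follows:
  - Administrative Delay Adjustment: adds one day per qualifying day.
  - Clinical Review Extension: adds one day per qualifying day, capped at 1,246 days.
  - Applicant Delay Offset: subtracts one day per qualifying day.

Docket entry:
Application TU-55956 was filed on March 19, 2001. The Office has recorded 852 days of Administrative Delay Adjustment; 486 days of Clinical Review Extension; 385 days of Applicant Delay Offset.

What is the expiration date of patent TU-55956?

Base term: filing date + 15 years → 19 March 2016.
Administrative Delay Adjustment: +852 days → 19 July 2018.
Clinical Review Extension: 486 days (within the 1246-day cap) → +486 days → 17 November 2019.
Applicant Delay Offset: −385 days → 28 October 2018.

2018-10-28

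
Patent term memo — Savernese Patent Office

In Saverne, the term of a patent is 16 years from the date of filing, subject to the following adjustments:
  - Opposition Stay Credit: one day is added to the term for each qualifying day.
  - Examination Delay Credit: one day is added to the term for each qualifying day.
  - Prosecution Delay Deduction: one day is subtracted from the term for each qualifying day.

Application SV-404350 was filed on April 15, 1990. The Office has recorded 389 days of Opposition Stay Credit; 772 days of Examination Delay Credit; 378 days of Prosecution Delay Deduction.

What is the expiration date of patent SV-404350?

June 6, 2008

Base term: filing date + 16 years → 15 April 2006.
Opposition Stay Credit: +389 days → 9 May 2007.
Examination Delay Credit: +772 days → 19 June 2009.
Prosecution Delay Deduction: −378 days → 6 June 2008.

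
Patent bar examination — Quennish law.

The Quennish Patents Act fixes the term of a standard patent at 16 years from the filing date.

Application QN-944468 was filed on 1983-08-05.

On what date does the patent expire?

Filing date + 16 years → 5 August 1999.

August 5, 1999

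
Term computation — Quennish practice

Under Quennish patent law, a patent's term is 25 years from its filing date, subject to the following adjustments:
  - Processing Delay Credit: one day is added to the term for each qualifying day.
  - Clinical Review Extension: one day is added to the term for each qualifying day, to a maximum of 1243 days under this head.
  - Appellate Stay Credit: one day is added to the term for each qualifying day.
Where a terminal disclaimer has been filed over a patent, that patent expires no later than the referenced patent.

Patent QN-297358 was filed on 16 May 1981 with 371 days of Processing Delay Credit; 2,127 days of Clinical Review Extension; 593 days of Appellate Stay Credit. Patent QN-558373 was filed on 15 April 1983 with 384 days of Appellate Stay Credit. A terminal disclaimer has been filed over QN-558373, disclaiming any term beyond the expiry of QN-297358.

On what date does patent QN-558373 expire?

May 4, 2009

Natural term of QN-558373:
  Base: filing + 25 years → 15 April 2008.
  Appellate Stay Credit: +384 days → 4 May 2009.
Expiry of referenced patent QN-297358:
  Base: filing + 25 years → 16 May 2006.
  Processing Delay Credit: +371 days → 22 May 2007.
  Clinical Review Extension: 2127 days claimed exceeds the 1243-day cap, so +1243 days → 16 October 2010.
  Appellate Stay Credit: +593 days → 31 May 2012.
Terminal disclaimer: QN-558373 expires on the earlier of 4 May 2009 and 31 May 2012.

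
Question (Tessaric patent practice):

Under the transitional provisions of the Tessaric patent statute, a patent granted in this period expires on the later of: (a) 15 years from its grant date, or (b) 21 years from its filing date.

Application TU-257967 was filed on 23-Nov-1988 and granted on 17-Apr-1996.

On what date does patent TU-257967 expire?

April 17, 2011

(a) grant + 15 years → 17 April 2011.
(b) filing + 21 years → 23 November 2009.
Later of the two: 17 April 2011.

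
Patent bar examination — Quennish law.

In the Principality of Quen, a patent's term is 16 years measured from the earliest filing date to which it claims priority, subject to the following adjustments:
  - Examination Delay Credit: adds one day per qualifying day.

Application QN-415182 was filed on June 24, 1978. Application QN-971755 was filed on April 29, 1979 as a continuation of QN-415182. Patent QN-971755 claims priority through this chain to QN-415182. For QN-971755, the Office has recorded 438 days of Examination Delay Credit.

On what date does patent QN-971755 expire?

September 5, 1995

Earliest priority filing: 24 June 1978.
Base term: 24 June 1978 + 16 years → 24 June 1994.
Examination Delay Credit: +438 days → 5 September 1995.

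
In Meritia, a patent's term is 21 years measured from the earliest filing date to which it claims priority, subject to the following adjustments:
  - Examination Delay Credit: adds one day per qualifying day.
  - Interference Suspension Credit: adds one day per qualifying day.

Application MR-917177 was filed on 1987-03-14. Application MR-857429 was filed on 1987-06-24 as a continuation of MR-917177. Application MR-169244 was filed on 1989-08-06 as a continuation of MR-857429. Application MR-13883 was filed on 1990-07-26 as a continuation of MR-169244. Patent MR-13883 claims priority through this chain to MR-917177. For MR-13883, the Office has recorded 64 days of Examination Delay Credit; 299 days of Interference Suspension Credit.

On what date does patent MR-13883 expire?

Earliest priority filing: 14 March 1987.
Base term: 14 March 1987 + 21 years → 14 March 2008.
Examination Delay Credit: +64 days → 17 May 2008.
Interference Suspension Credit: +299 days → 12 March 2009.

March 12, 2009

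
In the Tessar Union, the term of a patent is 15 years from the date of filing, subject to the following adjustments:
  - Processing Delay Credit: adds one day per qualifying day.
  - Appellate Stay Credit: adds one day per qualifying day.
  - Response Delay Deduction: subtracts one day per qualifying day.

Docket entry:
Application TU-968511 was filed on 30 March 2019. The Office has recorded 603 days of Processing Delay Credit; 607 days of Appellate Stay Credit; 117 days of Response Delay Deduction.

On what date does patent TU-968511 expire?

March 27, 2037

Base term: filing date + 15 years → 30 March 2034.
Processing Delay Credit: +603 days → 23 November 2035.
Appellate Stay Credit: +607 days → 22 July 2037.
Response Delay Deduction: −117 days → 27 March 2037.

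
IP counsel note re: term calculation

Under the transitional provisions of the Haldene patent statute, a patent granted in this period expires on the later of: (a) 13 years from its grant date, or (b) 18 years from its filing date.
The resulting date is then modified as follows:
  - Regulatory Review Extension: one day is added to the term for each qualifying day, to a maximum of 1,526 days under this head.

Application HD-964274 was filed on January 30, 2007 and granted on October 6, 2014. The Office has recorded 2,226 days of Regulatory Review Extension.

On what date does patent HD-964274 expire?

(a) grant + 13 years → 6 October 2027.
(b) filing + 18 years → 30 January 2025.
Later of the two: 6 October 2027.
Regulatory Review Extension: 2226 days claimed exceeds the 1526-day cap, so +1526 days → 10 December 2031.

December 10, 2031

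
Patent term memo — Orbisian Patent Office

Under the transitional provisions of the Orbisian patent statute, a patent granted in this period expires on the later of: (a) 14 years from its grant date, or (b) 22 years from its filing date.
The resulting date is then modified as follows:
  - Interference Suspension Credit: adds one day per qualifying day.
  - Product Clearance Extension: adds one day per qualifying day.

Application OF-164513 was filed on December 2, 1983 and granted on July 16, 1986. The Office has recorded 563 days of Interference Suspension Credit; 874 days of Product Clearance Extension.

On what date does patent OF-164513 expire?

November 8, 2009

(a) grant + 14 years → 16 July 2000.
(b) filing + 22 years → 2 December 2005.
Later of the two: 2 December 2005.
Interference Suspension Credit: +563 days → 18 June 2007.
Product Clearance Extension: +874 days → 8 November 2009.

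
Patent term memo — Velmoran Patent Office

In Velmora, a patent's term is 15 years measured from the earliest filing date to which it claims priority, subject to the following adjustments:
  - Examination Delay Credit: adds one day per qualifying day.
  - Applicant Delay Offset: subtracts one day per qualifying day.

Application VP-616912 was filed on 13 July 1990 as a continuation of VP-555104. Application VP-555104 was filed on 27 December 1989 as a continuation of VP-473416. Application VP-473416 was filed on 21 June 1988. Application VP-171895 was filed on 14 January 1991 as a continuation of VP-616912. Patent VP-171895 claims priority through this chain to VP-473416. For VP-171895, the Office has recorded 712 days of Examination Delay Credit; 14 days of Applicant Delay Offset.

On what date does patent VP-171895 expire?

Earliest priority filing: 21 June 1988.
Base term: 21 June 1988 + 15 years → 21 June 2003.
Examination Delay Credit: +712 days → 2 June 2005.
Applicant Delay Offset: −14 days → 19 May 2005.

2005-05-19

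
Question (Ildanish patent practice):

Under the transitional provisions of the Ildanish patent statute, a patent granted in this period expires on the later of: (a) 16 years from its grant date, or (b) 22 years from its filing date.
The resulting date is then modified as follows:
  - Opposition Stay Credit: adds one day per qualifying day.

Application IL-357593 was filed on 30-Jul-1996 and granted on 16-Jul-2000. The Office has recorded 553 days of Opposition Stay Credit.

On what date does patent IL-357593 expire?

(a) grant + 16 years → 16 July 2016.
(b) filing + 22 years → 30 July 2018.
Later of the two: 30 July 2018.
Opposition Stay Credit: +553 days → 3 February 2020.

February 3, 2020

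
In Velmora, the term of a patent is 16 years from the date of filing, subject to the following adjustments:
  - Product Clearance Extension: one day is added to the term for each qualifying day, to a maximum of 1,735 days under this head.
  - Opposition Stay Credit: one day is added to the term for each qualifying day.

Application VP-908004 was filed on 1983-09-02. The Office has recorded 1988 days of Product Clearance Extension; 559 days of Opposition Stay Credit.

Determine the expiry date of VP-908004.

December 13, 2005

Base term: filing date + 16 years → 2 September 1999.
Product Clearance Extension: 1988 days claimed exceeds the 1735-day cap, so +1735 days → 2 June 2004.
Opposition Stay Credit: +559 days → 13 December 2005.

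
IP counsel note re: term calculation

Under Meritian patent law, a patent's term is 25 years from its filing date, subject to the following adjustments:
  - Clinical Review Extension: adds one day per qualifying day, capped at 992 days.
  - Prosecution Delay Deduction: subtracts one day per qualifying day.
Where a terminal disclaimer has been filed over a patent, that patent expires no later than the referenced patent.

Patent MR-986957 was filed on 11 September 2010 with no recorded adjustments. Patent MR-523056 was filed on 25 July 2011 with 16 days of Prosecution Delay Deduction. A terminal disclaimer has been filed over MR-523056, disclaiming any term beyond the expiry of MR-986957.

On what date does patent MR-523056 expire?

2035-09-11

Natural term of MR-523056:
  Base: filing + 25 years → 25 July 2036.
  Prosecution Delay Deduction: −16 days → 9 July 2036.
Expiry of referenced patent MR-986957:
  Base: filing + 25 years → 11 September 2035.
Terminal disclaimer: MR-523056 expires on the earlier of 9 July 2036 and 11 September 2035.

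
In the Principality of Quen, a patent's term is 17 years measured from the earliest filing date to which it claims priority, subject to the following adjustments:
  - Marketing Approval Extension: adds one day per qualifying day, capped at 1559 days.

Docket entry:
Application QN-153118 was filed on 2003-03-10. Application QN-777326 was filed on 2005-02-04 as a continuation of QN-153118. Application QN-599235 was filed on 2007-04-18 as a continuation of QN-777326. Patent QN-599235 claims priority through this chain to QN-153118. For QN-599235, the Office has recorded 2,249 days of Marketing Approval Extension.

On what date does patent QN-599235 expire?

2024-06-16

Earliest priority filing: 10 March 2003.
Base term: 10 March 2003 + 17 years → 10 March 2020.
Marketing Approval Extension: 2249 days claimed exceeds the 1559-day cap, so +1559 days → 16 June 2024.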